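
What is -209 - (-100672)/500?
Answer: -957/125 ≈ -7.6560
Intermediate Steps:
-209 - (-100672)/500 = -209 - 352*(-143/250) = -209 + 25168/125 = -957/125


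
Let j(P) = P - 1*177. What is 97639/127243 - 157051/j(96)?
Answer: 19991549152/10306683 ≈ 1939.7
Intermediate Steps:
j(P) = -177 + P (j(P) = P - 177 = -177 + P)
97639/127243 - 157051/j(96) = 97639/127243 - 157051/(-177 + 96) = 97639*(1/127243) - 157051/(-81) = 97639/127243 - 157051*(-1/81) = 97639/127243 + 157051/81 = 19991549152/10306683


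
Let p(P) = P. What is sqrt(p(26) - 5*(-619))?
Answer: sqrt(3121) ≈ 55.866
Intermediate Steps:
sqrt(p(26) - 5*(-619)) = sqrt(26 - 5*(-619)) = sqrt(26 + 3095) = sqrt(3121)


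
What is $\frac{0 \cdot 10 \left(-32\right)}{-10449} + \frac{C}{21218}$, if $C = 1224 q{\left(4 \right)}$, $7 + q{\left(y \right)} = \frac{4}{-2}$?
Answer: $- \frac{5508}{10609} \approx -0.51918$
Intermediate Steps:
$q{\left(y \right)} = -9$ ($q{\left(y \right)} = -7 + \frac{4}{-2} = -7 + 4 \left(- \frac{1}{2}\right) = -7 - 2 = -9$)
$C = -11016$ ($C = 1224 \left(-9\right) = -11016$)
$\frac{0 \cdot 10 \left(-32\right)}{-10449} + \frac{C}{21218} = \frac{0 \cdot 10 \left(-32\right)}{-10449} - \frac{11016}{21218} = 0 \left(-32\right) \left(- \frac{1}{10449}\right) - \frac{5508}{10609} = 0 \left(- \frac{1}{10449}\right) - \frac{5508}{10609} = 0 - \frac{5508}{10609} = - \frac{5508}{10609}$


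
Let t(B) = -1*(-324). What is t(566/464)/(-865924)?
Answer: -81/216481 ≈ -0.00037417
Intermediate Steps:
t(B) = 324
t(566/464)/(-865924) = 324/(-865924) = 324*(-1/865924) = -81/216481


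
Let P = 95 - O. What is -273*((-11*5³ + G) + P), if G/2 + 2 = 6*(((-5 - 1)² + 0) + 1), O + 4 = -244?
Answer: 161616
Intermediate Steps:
O = -248 (O = -4 - 244 = -248)
P = 343 (P = 95 - 1*(-248) = 95 + 248 = 343)
G = 440 (G = -4 + 2*(6*(((-5 - 1)² + 0) + 1)) = -4 + 2*(6*(((-6)² + 0) + 1)) = -4 + 2*(6*((36 + 0) + 1)) = -4 + 2*(6*(36 + 1)) = -4 + 2*(6*37) = -4 + 2*222 = -4 + 444 = 440)
-273*((-11*5³ + G) + P) = -273*((-11*5³ + 440) + 343) = -273*((-11*125 + 440) + 343) = -273*((-1375 + 440) + 343) = -273*(-935 + 343) = -273*(-592) = 161616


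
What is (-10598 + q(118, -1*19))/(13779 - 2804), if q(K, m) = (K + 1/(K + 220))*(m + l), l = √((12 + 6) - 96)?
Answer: -4339939/3709550 + 7977*I*√78/741910 ≈ -1.1699 + 0.094959*I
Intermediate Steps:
l = I*√78 (l = √(18 - 96) = √(-78) = I*√78 ≈ 8.8318*I)
q(K, m) = (K + 1/(220 + K))*(m + I*√78) (q(K, m) = (K + 1/(K + 220))*(m + I*√78) = (K + 1/(220 + K))*(m + I*√78))
(-10598 + q(118, -1*19))/(13779 - 2804) = (-10598 + (-1*19 + I*√78 - 1*19*118² + 220*118*(-1*19) + I*√78*118² + 220*I*118*√78)/(220 + 118))/(13779 - 2804) = (-10598 + (-19 + I*√78 - 19*13924 + 220*118*(-19) + I*√78*13924 + 25960*I*√78)/338)/10975 = (-10598 + (-19 + I*√78 - 264556 - 493240 + 13924*I*√78 + 25960*I*√78)/338)*(1/10975) = (-10598 + (-757815 + 39885*I*√78)/338)*(1/10975) = (-10598 + (-757815/338 + 39885*I*√78/338))*(1/10975) = (-4339939/338 + 39885*I*√78/338)*(1/10975) = -4339939/3709550 + 7977*I*√78/741910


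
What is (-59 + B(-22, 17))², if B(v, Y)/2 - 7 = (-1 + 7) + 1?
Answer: 961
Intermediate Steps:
B(v, Y) = 28 (B(v, Y) = 14 + 2*((-1 + 7) + 1) = 14 + 2*(6 + 1) = 14 + 2*7 = 14 + 14 = 28)
(-59 + B(-22, 17))² = (-59 + 28)² = (-31)² = 961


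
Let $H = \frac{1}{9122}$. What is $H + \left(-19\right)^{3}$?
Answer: $- \frac{62567797}{9122} \approx -6859.0$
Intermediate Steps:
$H = \frac{1}{9122} \approx 0.00010963$
$H + \left(-19\right)^{3} = \frac{1}{9122} + \left(-19\right)^{3} = \frac{1}{9122} - 6859 = - \frac{62567797}{9122}$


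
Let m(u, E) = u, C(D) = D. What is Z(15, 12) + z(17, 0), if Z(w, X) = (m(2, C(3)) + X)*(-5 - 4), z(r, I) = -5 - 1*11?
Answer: -142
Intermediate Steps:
z(r, I) = -16 (z(r, I) = -5 - 11 = -16)
Z(w, X) = -18 - 9*X (Z(w, X) = (2 + X)*(-5 - 4) = (2 + X)*(-9) = -18 - 9*X)
Z(15, 12) + z(17, 0) = (-18 - 9*12) - 16 = (-18 - 108) - 16 = -126 - 16 = -142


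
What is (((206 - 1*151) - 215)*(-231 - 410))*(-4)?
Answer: -410240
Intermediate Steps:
(((206 - 1*151) - 215)*(-231 - 410))*(-4) = (((206 - 151) - 215)*(-641))*(-4) = ((55 - 215)*(-641))*(-4) = -160*(-641)*(-4) = 102560*(-4) = -410240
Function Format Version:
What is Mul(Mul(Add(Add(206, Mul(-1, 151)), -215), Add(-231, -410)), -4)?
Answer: -410240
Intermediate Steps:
Mul(Mul(Add(Add(206, Mul(-1, 151)), -215), Add(-231, -410)), -4) = Mul(Mul(Add(Add(206, -151), -215), -641), -4) = Mul(Mul(Add(55, -215), -641), -4) = Mul(Mul(-160, -641), -4) = Mul(102560, -4) = -410240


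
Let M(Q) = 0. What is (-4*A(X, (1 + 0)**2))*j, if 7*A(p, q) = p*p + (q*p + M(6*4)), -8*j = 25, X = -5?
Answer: 250/7 ≈ 35.714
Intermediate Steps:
j = -25/8 (j = -1/8*25 = -25/8 ≈ -3.1250)
A(p, q) = p**2/7 + p*q/7 (A(p, q) = (p*p + (q*p + 0))/7 = (p**2 + (p*q + 0))/7 = (p**2 + p*q)/7 = p**2/7 + p*q/7)
(-4*A(X, (1 + 0)**2))*j = -4*(-5)*(-5 + (1 + 0)**2)/7*(-25/8) = -4*(-5)*(-5 + 1**2)/7*(-25/8) = -4*(-5)*(-5 + 1)/7*(-25/8) = -4*(-5)*(-4)/7*(-25/8) = -4*20/7*(-25/8) = -80/7*(-25/8) = 250/7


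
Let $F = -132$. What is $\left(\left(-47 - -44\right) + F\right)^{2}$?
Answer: $18225$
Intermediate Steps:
$\left(\left(-47 - -44\right) + F\right)^{2} = \left(\left(-47 - -44\right) - 132\right)^{2} = \left(\left(-47 + 44\right) - 132\right)^{2} = \left(-3 - 132\right)^{2} = \left(-135\right)^{2} = 18225$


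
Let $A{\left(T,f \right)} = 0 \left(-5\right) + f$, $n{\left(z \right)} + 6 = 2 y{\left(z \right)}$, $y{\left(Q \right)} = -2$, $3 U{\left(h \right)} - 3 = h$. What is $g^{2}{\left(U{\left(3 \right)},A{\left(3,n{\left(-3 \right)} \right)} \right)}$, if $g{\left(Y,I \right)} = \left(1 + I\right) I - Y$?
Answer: $7744$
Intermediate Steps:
$U{\left(h \right)} = 1 + \frac{h}{3}$
$n{\left(z \right)} = -10$ ($n{\left(z \right)} = -6 + 2 \left(-2\right) = -6 - 4 = -10$)
$A{\left(T,f \right)} = f$ ($A{\left(T,f \right)} = 0 + f = f$)
$g{\left(Y,I \right)} = - Y + I \left(1 + I\right)$ ($g{\left(Y,I \right)} = I \left(1 + I\right) - Y = - Y + I \left(1 + I\right)$)
$g^{2}{\left(U{\left(3 \right)},A{\left(3,n{\left(-3 \right)} \right)} \right)} = \left(-10 + \left(-10\right)^{2} - \left(1 + \frac{1}{3} \cdot 3\right)\right)^{2} = \left(-10 + 100 - \left(1 + 1\right)\right)^{2} = \left(-10 + 100 - 2\right)^{2} = 88^{2} = 7744$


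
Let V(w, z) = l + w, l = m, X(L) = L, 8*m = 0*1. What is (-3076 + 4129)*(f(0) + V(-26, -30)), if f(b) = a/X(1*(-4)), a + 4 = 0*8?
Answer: -26325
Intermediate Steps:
m = 0 (m = (0*1)/8 = (1/8)*0 = 0)
l = 0
V(w, z) = w (V(w, z) = 0 + w = w)
a = -4 (a = -4 + 0*8 = -4 + 0 = -4)
f(b) = 1 (f(b) = -4/(1*(-4)) = -4/(-4) = -4*(-1/4) = 1)
(-3076 + 4129)*(f(0) + V(-26, -30)) = (-3076 + 4129)*(1 - 26) = 1053*(-25) = -26325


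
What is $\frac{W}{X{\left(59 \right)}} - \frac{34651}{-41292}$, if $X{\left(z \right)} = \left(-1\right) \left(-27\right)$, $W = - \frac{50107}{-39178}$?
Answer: $\frac{2151280775}{2426606964} \approx 0.88654$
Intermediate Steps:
$W = \frac{50107}{39178}$ ($W = \left(-50107\right) \left(- \frac{1}{39178}\right) = \frac{50107}{39178} \approx 1.279$)
$X{\left(z \right)} = 27$
$\frac{W}{X{\left(59 \right)}} - \frac{34651}{-41292} = \frac{50107}{39178 \cdot 27} - \frac{34651}{-41292} = \frac{50107}{39178} \cdot \frac{1}{27} - - \frac{34651}{41292} = \frac{50107}{1057806} + \frac{34651}{41292} = \frac{2151280775}{2426606964}$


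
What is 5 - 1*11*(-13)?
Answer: 148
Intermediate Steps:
5 - 1*11*(-13) = 5 - 11*(-13) = 5 + 143 = 148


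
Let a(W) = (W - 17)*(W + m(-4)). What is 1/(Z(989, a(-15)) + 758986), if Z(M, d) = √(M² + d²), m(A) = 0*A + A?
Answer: 758986/576058400411 - √1347785/576058400411 ≈ 1.3155e-6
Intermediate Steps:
m(A) = A (m(A) = 0 + A = A)
a(W) = (-17 + W)*(-4 + W) (a(W) = (W - 17)*(W - 4) = (-17 + W)*(-4 + W))
1/(Z(989, a(-15)) + 758986) = 1/(√(989² + (68 + (-15)² - 21*(-15))²) + 758986) = 1/(√(978121 + (68 + 225 + 315)²) + 758986) = 1/(√(978121 + 608²) + 758986) = 1/(√(978121 + 369664) + 758986) = 1/(√1347785 + 758986) = 1/(758986 + √1347785)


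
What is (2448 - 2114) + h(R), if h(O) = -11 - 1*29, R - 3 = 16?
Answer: 294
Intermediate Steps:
R = 19 (R = 3 + 16 = 19)
h(O) = -40 (h(O) = -11 - 29 = -40)
(2448 - 2114) + h(R) = (2448 - 2114) - 40 = 334 - 40 = 294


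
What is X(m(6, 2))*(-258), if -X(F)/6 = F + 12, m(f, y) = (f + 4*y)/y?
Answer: 29412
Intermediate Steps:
m(f, y) = (f + 4*y)/y
X(F) = -72 - 6*F (X(F) = -6*(F + 12) = -6*(12 + F) = -72 - 6*F)
X(m(6, 2))*(-258) = (-72 - 6*(4 + 6/2))*(-258) = (-72 - 6*(4 + 6*(1/2)))*(-258) = (-72 - 6*(4 + 3))*(-258) = (-72 - 6*7)*(-258) = (-72 - 42)*(-258) = -114*(-258) = 29412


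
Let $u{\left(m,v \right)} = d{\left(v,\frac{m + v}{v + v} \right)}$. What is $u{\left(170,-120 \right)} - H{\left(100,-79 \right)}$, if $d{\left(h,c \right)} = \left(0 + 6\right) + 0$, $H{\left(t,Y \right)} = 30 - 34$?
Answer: $10$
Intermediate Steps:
$H{\left(t,Y \right)} = -4$ ($H{\left(t,Y \right)} = 30 - 34 = -4$)
$d{\left(h,c \right)} = 6$ ($d{\left(h,c \right)} = 6 + 0 = 6$)
$u{\left(m,v \right)} = 6$
$u{\left(170,-120 \right)} - H{\left(100,-79 \right)} = 6 - -4 = 6 + 4 = 10$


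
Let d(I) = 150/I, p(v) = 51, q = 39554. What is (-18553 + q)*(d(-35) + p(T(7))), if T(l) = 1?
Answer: 6867327/7 ≈ 9.8105e+5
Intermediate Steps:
(-18553 + q)*(d(-35) + p(T(7))) = (-18553 + 39554)*(150/(-35) + 51) = 21001*(150*(-1/35) + 51) = 21001*(-30/7 + 51) = 21001*(327/7) = 6867327/7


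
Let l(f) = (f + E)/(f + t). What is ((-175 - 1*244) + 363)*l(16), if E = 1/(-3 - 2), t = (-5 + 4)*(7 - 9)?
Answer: -2212/45 ≈ -49.156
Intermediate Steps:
t = 2 (t = -1*(-2) = 2)
E = -⅕ (E = 1/(-5) = -⅕ ≈ -0.20000)
l(f) = (-⅕ + f)/(2 + f) (l(f) = (f - ⅕)/(f + 2) = (-⅕ + f)/(2 + f))
((-175 - 1*244) + 363)*l(16) = ((-175 - 1*244) + 363)*((-⅕ + 16)/(2 + 16)) = ((-175 - 244) + 363)*((79/5)/18) = (-419 + 363)*((1/18)*(79/5)) = -56*79/90 = -2212/45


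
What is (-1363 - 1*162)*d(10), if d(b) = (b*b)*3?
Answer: -457500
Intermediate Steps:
d(b) = 3*b² (d(b) = b²*3 = 3*b²)
(-1363 - 1*162)*d(10) = (-1363 - 1*162)*(3*10²) = (-1363 - 162)*(3*100) = -1525*300 = -457500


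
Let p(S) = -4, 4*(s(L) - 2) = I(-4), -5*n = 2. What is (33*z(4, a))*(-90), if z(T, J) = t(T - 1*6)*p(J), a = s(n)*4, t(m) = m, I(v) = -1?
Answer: -23760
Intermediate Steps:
n = -⅖ (n = -⅕*2 = -⅖ ≈ -0.40000)
s(L) = 7/4 (s(L) = 2 + (¼)*(-1) = 2 - ¼ = 7/4)
a = 7 (a = (7/4)*4 = 7)
z(T, J) = 24 - 4*T (z(T, J) = (T - 1*6)*(-4) = (T - 6)*(-4) = (-6 + T)*(-4) = 24 - 4*T)
(33*z(4, a))*(-90) = (33*(24 - 4*4))*(-90) = (33*(24 - 16))*(-90) = (33*8)*(-90) = 264*(-90) = -23760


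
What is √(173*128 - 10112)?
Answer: 16*√47 ≈ 109.69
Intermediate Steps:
√(173*128 - 10112) = √(22144 - 10112) = √12032 = 16*√47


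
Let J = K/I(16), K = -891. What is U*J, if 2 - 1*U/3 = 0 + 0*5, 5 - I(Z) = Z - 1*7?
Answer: 2673/2 ≈ 1336.5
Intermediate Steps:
I(Z) = 12 - Z (I(Z) = 5 - (Z - 1*7) = 5 - (Z - 7) = 5 - (-7 + Z) = 5 + (7 - Z) = 12 - Z)
U = 6 (U = 6 - 3*(0 + 0*5) = 6 - 3*(0 + 0) = 6 - 3*0 = 6 + 0 = 6)
J = 891/4 (J = -891/(12 - 1*16) = -891/(12 - 16) = -891/(-4) = -891*(-¼) = 891/4 ≈ 222.75)
U*J = 6*(891/4) = 2673/2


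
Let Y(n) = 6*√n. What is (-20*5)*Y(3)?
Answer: -600*√3 ≈ -1039.2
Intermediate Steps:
(-20*5)*Y(3) = (-20*5)*(6*√3) = -600*√3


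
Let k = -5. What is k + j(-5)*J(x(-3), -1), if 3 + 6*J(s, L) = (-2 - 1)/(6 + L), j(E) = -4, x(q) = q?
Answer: -13/5 ≈ -2.6000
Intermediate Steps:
J(s, L) = -½ - 1/(2*(6 + L)) (J(s, L) = -½ + ((-2 - 1)/(6 + L))/6 = -½ + (-3/(6 + L))/6 = -½ - 1/(2*(6 + L)))
k + j(-5)*J(x(-3), -1) = -5 - 2*(-7 - 1*(-1))/(6 - 1) = -5 - 2*(-7 + 1)/5 = -5 - 2*(-6)/5 = -5 - 4*(-⅗) = -5 + 12/5 = -13/5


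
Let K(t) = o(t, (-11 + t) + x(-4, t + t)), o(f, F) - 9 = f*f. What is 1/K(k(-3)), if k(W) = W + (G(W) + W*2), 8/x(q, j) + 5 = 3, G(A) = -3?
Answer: 1/153 ≈ 0.0065359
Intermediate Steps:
x(q, j) = -4 (x(q, j) = 8/(-5 + 3) = 8/(-2) = 8*(-½) = -4)
o(f, F) = 9 + f² (o(f, F) = 9 + f*f = 9 + f²)
k(W) = -3 + 3*W (k(W) = W + (-3 + W*2) = W + (-3 + 2*W) = -3 + 3*W)
K(t) = 9 + t²
1/K(k(-3)) = 1/(9 + (-3 + 3*(-3))²) = 1/(9 + (-3 - 9)²) = 1/(9 + (-12)²) = 1/(9 + 144) = 1/153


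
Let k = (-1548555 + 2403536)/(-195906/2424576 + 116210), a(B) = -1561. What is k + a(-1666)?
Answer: -72959008635373/46959963509 ≈ -1553.6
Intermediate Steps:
k = 345494402176/46959963509 (k = 854981/(-195906*1/2424576 + 116210) = 854981/(-32651/404096 + 116210) = 854981/(46959963509/404096) = 854981*(404096/46959963509) = 345494402176/46959963509 ≈ 7.3572)
k + a(-1666) = 345494402176/46959963509 - 1561 = -72959008635373/46959963509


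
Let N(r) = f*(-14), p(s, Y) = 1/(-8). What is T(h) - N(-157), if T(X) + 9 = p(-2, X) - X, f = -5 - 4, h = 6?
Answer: -1129/8 ≈ -141.13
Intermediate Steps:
p(s, Y) = -⅛
f = -9
T(X) = -73/8 - X (T(X) = -9 + (-⅛ - X) = -73/8 - X)
N(r) = 126 (N(r) = -9*(-14) = 126)
T(h) - N(-157) = (-73/8 - 1*6) - 1*126 = (-73/8 - 6) - 126 = -121/8 - 126 = -1129/8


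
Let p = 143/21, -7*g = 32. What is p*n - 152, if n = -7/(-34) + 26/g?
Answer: -51497/272 ≈ -189.33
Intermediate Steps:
g = -32/7 (g = -⅐*32 = -32/7 ≈ -4.5714)
p = 143/21 (p = 143*(1/21) = 143/21 ≈ 6.8095)
n = -1491/272 (n = -7/(-34) + 26/(-32/7) = -7*(-1/34) + 26*(-7/32) = 7/34 - 91/16 = -1491/272 ≈ -5.4816)
p*n - 152 = (143/21)*(-1491/272) - 152 = -10153/272 - 152 = -51497/272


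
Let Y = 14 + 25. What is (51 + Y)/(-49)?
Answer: -90/49 ≈ -1.8367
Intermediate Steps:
Y = 39
(51 + Y)/(-49) = (51 + 39)/(-49) = 90*(-1/49) = -90/49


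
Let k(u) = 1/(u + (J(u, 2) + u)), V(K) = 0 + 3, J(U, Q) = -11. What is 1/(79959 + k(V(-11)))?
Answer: 5/399794 ≈ 1.2506e-5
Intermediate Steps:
V(K) = 3
k(u) = 1/(-11 + 2*u) (k(u) = 1/(u + (-11 + u)) = 1/(-11 + 2*u))
1/(79959 + k(V(-11))) = 1/(79959 + 1/(-11 + 2*3)) = 1/(79959 + 1/(-11 + 6)) = 1/(79959 + 1/(-5)) = 1/(79959 - 1/5) = 1/(399794/5) = 5/399794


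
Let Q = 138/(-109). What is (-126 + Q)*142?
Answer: -1969824/109 ≈ -18072.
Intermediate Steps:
Q = -138/109 (Q = 138*(-1/109) = -138/109 ≈ -1.2661)
(-126 + Q)*142 = (-126 - 138/109)*142 = -13872/109*142 = -1969824/109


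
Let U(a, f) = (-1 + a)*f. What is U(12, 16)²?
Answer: 30976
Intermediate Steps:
U(a, f) = f*(-1 + a)
U(12, 16)² = (16*(-1 + 12))² = (16*11)² = 176² = 30976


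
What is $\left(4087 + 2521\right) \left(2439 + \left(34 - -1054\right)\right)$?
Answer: $23306416$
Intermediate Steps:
$\left(4087 + 2521\right) \left(2439 + \left(34 - -1054\right)\right) = 6608 \left(2439 + \left(34 + 1054\right)\right) = 6608 \left(2439 + 1088\right) = 6608 \cdot 3527 = 23306416$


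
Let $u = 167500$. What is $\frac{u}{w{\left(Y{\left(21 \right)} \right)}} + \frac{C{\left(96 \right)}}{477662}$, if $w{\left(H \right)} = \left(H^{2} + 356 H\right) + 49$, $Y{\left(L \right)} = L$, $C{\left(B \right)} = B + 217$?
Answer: $\frac{40005439179}{1902527746} \approx 21.028$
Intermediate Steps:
$C{\left(B \right)} = 217 + B$
$w{\left(H \right)} = 49 + H^{2} + 356 H$
$\frac{u}{w{\left(Y{\left(21 \right)} \right)}} + \frac{C{\left(96 \right)}}{477662} = \frac{167500}{49 + 21^{2} + 356 \cdot 21} + \frac{217 + 96}{477662} = \frac{167500}{49 + 441 + 7476} + 313 \cdot \frac{1}{477662} = \frac{167500}{7966} + \frac{313}{477662} = 167500 \cdot \frac{1}{7966} + \frac{313}{477662} = \frac{83750}{3983} + \frac{313}{477662} = \frac{40005439179}{1902527746}$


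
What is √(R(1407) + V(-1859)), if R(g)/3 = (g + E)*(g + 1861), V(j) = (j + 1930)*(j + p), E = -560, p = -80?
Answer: √8166319 ≈ 2857.7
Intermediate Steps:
V(j) = (-80 + j)*(1930 + j) (V(j) = (j + 1930)*(j - 80) = (1930 + j)*(-80 + j) = (-80 + j)*(1930 + j))
R(g) = 3*(-560 + g)*(1861 + g) (R(g) = 3*((g - 560)*(g + 1861)) = 3*((-560 + g)*(1861 + g)) = 3*(-560 + g)*(1861 + g))
√(R(1407) + V(-1859)) = √((-3126480 + 3*1407² + 3903*1407) + (-154400 + (-1859)² + 1850*(-1859))) = √((-3126480 + 3*1979649 + 5491521) + (-154400 + 3455881 - 3439150)) = √((-3126480 + 5938947 + 5491521) - 137669) = √(8303988 - 137669) = √8166319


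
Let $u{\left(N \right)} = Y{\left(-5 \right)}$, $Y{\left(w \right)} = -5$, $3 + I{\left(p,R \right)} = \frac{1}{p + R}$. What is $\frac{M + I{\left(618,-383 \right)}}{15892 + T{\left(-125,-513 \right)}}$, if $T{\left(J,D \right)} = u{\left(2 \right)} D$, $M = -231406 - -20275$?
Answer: $- \frac{49616489}{4337395} \approx -11.439$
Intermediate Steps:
$I{\left(p,R \right)} = -3 + \frac{1}{R + p}$ ($I{\left(p,R \right)} = -3 + \frac{1}{p + R} = -3 + \frac{1}{R + p}$)
$M = -211131$ ($M = -231406 + 20275 = -211131$)
$u{\left(N \right)} = -5$
$T{\left(J,D \right)} = - 5 D$
$\frac{M + I{\left(618,-383 \right)}}{15892 + T{\left(-125,-513 \right)}} = \frac{-211131 + \frac{1 - -1149 - 1854}{-383 + 618}}{15892 - -2565} = \frac{-211131 + \frac{1 + 1149 - 1854}{235}}{15892 + 2565} = \frac{-211131 + \frac{1}{235} \left(-704\right)}{18457} = \left(-211131 - \frac{704}{235}\right) \frac{1}{18457} = \left(- \frac{49616489}{235}\right) \frac{1}{18457} = - \frac{49616489}{4337395}$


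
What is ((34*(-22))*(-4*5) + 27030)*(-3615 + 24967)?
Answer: 896570480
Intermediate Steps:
((34*(-22))*(-4*5) + 27030)*(-3615 + 24967) = (-748*(-20) + 27030)*21352 = (14960 + 27030)*21352 = 41990*21352 = 896570480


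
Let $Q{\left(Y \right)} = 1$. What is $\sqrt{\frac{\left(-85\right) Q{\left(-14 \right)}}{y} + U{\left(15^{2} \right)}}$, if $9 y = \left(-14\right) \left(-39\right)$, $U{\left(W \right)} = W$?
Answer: $\frac{\sqrt{7406490}}{182} \approx 14.953$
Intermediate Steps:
$y = \frac{182}{3}$ ($y = \frac{\left(-14\right) \left(-39\right)}{9} = \frac{1}{9} \cdot 546 = \frac{182}{3} \approx 60.667$)
$\sqrt{\frac{\left(-85\right) Q{\left(-14 \right)}}{y} + U{\left(15^{2} \right)}} = \sqrt{\frac{\left(-85\right) 1}{\frac{182}{3}} + 15^{2}} = \sqrt{\left(-85\right) \frac{3}{182} + 225} = \sqrt{- \frac{255}{182} + 225} = \sqrt{\frac{40695}{182}} = \frac{\sqrt{7406490}}{182}$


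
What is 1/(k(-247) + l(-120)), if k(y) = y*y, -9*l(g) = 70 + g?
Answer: 9/549131 ≈ 1.6390e-5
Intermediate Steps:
l(g) = -70/9 - g/9 (l(g) = -(70 + g)/9 = -70/9 - g/9)
k(y) = y²
1/(k(-247) + l(-120)) = 1/((-247)² + (-70/9 - ⅑*(-120))) = 1/(61009 + (-70/9 + 40/3)) = 1/(61009 + 50/9) = 1/(549131/9) = 9/549131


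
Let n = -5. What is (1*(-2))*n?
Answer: 10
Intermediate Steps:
(1*(-2))*n = (1*(-2))*(-5) = -2*(-5) = 10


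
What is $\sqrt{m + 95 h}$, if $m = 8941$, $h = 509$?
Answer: $4 \sqrt{3581} \approx 239.37$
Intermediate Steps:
$\sqrt{m + 95 h} = \sqrt{8941 + 95 \cdot 509} = \sqrt{8941 + 48355} = \sqrt{57296} = 4 \sqrt{3581}$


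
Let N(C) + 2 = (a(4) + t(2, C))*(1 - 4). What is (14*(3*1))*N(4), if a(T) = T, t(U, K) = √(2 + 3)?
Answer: -588 - 126*√5 ≈ -869.74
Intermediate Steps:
t(U, K) = √5
N(C) = -14 - 3*√5 (N(C) = -2 + (4 + √5)*(1 - 4) = -2 + (4 + √5)*(-3) = -2 + (-12 - 3*√5) = -14 - 3*√5)
(14*(3*1))*N(4) = (14*(3*1))*(-14 - 3*√5) = (14*3)*(-14 - 3*√5) = 42*(-14 - 3*√5) = -588 - 126*√5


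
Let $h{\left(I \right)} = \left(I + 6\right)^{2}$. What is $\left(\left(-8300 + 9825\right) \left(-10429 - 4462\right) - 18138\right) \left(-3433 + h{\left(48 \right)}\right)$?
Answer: $11749814021$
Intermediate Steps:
$h{\left(I \right)} = \left(6 + I\right)^{2}$
$\left(\left(-8300 + 9825\right) \left(-10429 - 4462\right) - 18138\right) \left(-3433 + h{\left(48 \right)}\right) = \left(\left(-8300 + 9825\right) \left(-10429 - 4462\right) - 18138\right) \left(-3433 + \left(6 + 48\right)^{2}\right) = \left(1525 \left(-14891\right) - 18138\right) \left(-3433 + 54^{2}\right) = \left(-22708775 - 18138\right) \left(-3433 + 2916\right) = \left(-22726913\right) \left(-517\right) = 11749814021$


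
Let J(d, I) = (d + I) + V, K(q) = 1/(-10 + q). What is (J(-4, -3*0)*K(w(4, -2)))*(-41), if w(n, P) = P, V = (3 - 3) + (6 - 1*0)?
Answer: 41/6 ≈ 6.8333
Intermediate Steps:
V = 6 (V = 0 + (6 + 0) = 0 + 6 = 6)
J(d, I) = 6 + I + d (J(d, I) = (d + I) + 6 = (I + d) + 6 = 6 + I + d)
(J(-4, -3*0)*K(w(4, -2)))*(-41) = ((6 - 3*0 - 4)/(-10 - 2))*(-41) = ((6 + 0 - 4)/(-12))*(-41) = (2*(-1/12))*(-41) = -1/6*(-41) = 41/6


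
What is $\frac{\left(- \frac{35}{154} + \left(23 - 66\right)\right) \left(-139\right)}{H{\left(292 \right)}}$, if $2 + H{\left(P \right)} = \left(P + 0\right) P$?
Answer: $\frac{132189}{1875764} \approx 0.070472$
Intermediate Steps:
$H{\left(P \right)} = -2 + P^{2}$ ($H{\left(P \right)} = -2 + \left(P + 0\right) P = -2 + P P = -2 + P^{2}$)
$\frac{\left(- \frac{35}{154} + \left(23 - 66\right)\right) \left(-139\right)}{H{\left(292 \right)}} = \frac{\left(- \frac{35}{154} + \left(23 - 66\right)\right) \left(-139\right)}{-2 + 292^{2}} = \frac{\left(\left(-35\right) \frac{1}{154} - 43\right) \left(-139\right)}{-2 + 85264} = \frac{\left(- \frac{5}{22} - 43\right) \left(-139\right)}{85262} = \left(- \frac{951}{22}\right) \left(-139\right) \frac{1}{85262} = \frac{132189}{22} \cdot \frac{1}{85262} = \frac{132189}{1875764}$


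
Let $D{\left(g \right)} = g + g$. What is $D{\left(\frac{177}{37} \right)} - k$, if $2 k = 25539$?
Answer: $- \frac{944235}{74} \approx -12760.0$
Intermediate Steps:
$D{\left(g \right)} = 2 g$
$k = \frac{25539}{2}$ ($k = \frac{1}{2} \cdot 25539 = \frac{25539}{2} \approx 12770.0$)
$D{\left(\frac{177}{37} \right)} - k = 2 \cdot \frac{177}{37} - \frac{25539}{2} = \frac{354}{37} - \frac{25539}{2} = - \frac{944235}{74}$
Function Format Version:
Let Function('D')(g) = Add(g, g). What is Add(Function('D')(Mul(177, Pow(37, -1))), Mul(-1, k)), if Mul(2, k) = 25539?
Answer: Rational(-944235, 74) ≈ -12760.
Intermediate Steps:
Function('D')(g) = Mul(2, g)
k = Rational(25539, 2) (k = Mul(Rational(1, 2), 25539) = Rational(25539, 2) ≈ 12770.)
Add(Function('D')(Mul(177, Pow(37, -1))), Mul(-1, k)) = Add(Mul(2, Mul(177, Pow(37, -1))), Mul(-1, Rational(25539, 2))) = Add(Mul(2, Mul(177, Rational(1, 37))), Rational(-25539, 2)) = Add(Mul(2, Rational(177, 37)), Rational(-25539, 2)) = Add(Rational(354, 37), Rational(-25539, 2)) = Rational(-944235, 74)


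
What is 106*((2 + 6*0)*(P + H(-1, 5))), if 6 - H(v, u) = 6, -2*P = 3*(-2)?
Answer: 636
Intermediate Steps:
P = 3 (P = -3*(-2)/2 = -½*(-6) = 3)
H(v, u) = 0 (H(v, u) = 6 - 1*6 = 6 - 6 = 0)
106*((2 + 6*0)*(P + H(-1, 5))) = 106*((2 + 6*0)*(3 + 0)) = 106*((2 + 0)*3) = 106*(2*3) = 106*6 = 636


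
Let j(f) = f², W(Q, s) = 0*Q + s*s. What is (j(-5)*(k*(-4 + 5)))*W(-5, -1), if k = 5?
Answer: 125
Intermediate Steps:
W(Q, s) = s² (W(Q, s) = 0 + s² = s²)
(j(-5)*(k*(-4 + 5)))*W(-5, -1) = ((-5)²*(5*(-4 + 5)))*(-1)² = (25*(5*1))*1 = (25*5)*1 = 125*1 = 125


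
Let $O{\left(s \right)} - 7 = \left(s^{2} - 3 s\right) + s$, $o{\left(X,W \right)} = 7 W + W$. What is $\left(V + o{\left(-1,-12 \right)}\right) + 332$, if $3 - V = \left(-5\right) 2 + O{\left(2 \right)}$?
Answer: $242$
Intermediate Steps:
$o{\left(X,W \right)} = 8 W$
$O{\left(s \right)} = 7 + s^{2} - 2 s$ ($O{\left(s \right)} = 7 + \left(\left(s^{2} - 3 s\right) + s\right) = 7 + \left(s^{2} - 2 s\right) = 7 + s^{2} - 2 s$)
$V = 6$ ($V = 3 - \left(\left(-5\right) 2 + \left(7 + 2^{2} - 4\right)\right) = 3 - \left(-10 + \left(7 + 4 - 4\right)\right) = 3 - \left(-10 + 7\right) = 3 - -3 = 3 + 3 = 6$)
$\left(V + o{\left(-1,-12 \right)}\right) + 332 = \left(6 + 8 \left(-12\right)\right) + 332 = \left(6 - 96\right) + 332 = -90 + 332 = 242$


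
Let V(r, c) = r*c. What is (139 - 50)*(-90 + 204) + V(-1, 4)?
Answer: 10142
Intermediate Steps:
V(r, c) = c*r
(139 - 50)*(-90 + 204) + V(-1, 4) = (139 - 50)*(-90 + 204) + 4*(-1) = 89*114 - 4 = 10146 - 4 = 10142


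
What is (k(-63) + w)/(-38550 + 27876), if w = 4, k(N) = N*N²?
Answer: 250043/10674 ≈ 23.425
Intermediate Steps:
k(N) = N³
(k(-63) + w)/(-38550 + 27876) = ((-63)³ + 4)/(-38550 + 27876) = (-250047 + 4)/(-10674) = -250043*(-1/10674) = 250043/10674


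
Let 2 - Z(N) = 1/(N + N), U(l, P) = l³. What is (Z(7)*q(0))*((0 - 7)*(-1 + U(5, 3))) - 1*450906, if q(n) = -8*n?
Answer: -450906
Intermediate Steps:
Z(N) = 2 - 1/(2*N) (Z(N) = 2 - 1/(N + N) = 2 - 1/(2*N))
(Z(7)*q(0))*((0 - 7)*(-1 + U(5, 3))) - 1*450906 = ((2 - ½/7)*(-8*0))*((0 - 7)*(-1 + 5³)) - 1*450906 = ((2 - ½*⅐)*0)*(-7*(-1 + 125)) - 450906 = ((2 - 1/14)*0)*(-7*124) - 450906 = ((27/14)*0)*(-868) - 450906 = 0*(-868) - 450906 = 0 - 450906 = -450906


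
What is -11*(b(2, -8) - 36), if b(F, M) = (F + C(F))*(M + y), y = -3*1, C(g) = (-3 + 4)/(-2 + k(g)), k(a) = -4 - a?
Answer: 4983/8 ≈ 622.88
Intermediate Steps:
C(g) = 1/(-6 - g) (C(g) = (-3 + 4)/(-2 + (-4 - g)) = 1/(-6 - g))
y = -3
b(F, M) = (-3 + M)*(F - 1/(6 + F)) (b(F, M) = (F - 1/(6 + F))*(M - 3) = (F - 1/(6 + F))*(-3 + M) = (-3 + M)*(F - 1/(6 + F)))
-11*(b(2, -8) - 36) = -11*((3 - 1*(-8) + 2*(-3 - 8)*(6 + 2))/(6 + 2) - 36) = -11*((3 + 8 + 2*(-11)*8)/8 - 36) = -11*((3 + 8 - 176)/8 - 36) = -11*((⅛)*(-165) - 36) = -11*(-165/8 - 36) = -11*(-453/8) = 4983/8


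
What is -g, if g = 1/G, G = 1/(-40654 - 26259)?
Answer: 66913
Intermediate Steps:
G = -1/66913 (G = 1/(-66913) = -1/66913 ≈ -1.4945e-5)
g = -66913 (g = 1/(-1/66913) = -66913)
-g = -1*(-66913) = 66913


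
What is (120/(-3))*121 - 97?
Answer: -4937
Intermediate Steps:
(120/(-3))*121 - 97 = (120*(-⅓))*121 - 97 = -40*121 - 97 = -4840 - 97 = -4937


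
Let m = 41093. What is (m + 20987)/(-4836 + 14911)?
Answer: 12416/2015 ≈ 6.1618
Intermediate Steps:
(m + 20987)/(-4836 + 14911) = (41093 + 20987)/(-4836 + 14911) = 62080/10075 = 62080*(1/10075) = 12416/2015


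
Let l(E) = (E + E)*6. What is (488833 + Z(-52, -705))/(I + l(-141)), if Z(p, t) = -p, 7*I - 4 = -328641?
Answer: -3422195/340481 ≈ -10.051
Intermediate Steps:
I = -328637/7 (I = 4/7 + (⅐)*(-328641) = 4/7 - 328641/7 = -328637/7 ≈ -46948.)
l(E) = 12*E (l(E) = (2*E)*6 = 12*E)
(488833 + Z(-52, -705))/(I + l(-141)) = (488833 - 1*(-52))/(-328637/7 + 12*(-141)) = (488833 + 52)/(-328637/7 - 1692) = 488885/(-340481/7) = 488885*(-7/340481) = -3422195/340481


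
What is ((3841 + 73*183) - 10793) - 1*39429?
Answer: -33022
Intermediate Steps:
((3841 + 73*183) - 10793) - 1*39429 = ((3841 + 13359) - 10793) - 39429 = (17200 - 10793) - 39429 = 6407 - 39429 = -33022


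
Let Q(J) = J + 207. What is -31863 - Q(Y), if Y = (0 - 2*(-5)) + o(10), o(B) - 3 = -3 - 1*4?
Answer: -32076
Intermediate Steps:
o(B) = -4 (o(B) = 3 + (-3 - 1*4) = 3 + (-3 - 4) = 3 - 7 = -4)
Y = 6 (Y = (0 - 2*(-5)) - 4 = (0 + 10) - 4 = 10 - 4 = 6)
Q(J) = 207 + J
-31863 - Q(Y) = -31863 - (207 + 6) = -31863 - 1*213 = -31863 - 213 = -32076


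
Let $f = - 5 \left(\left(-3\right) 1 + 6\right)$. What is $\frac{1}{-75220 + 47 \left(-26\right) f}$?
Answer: $- \frac{1}{56890} \approx -1.7578 \cdot 10^{-5}$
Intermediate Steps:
$f = -15$ ($f = - 5 \left(-3 + 6\right) = \left(-5\right) 3 = -15$)
$\frac{1}{-75220 + 47 \left(-26\right) f} = \frac{1}{-75220 + 47 \left(-26\right) \left(-15\right)} = \frac{1}{-75220 - -18330} = \frac{1}{-75220 + 18330} = \frac{1}{-56890} = - \frac{1}{56890}$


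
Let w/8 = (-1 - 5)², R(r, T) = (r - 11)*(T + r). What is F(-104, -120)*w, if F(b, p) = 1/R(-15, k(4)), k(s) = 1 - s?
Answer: 8/13 ≈ 0.61539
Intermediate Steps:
R(r, T) = (-11 + r)*(T + r)
F(b, p) = 1/468 (F(b, p) = 1/((-15)² - 11*(1 - 1*4) - 11*(-15) + (1 - 1*4)*(-15)) = 1/(225 - 11*(1 - 4) + 165 + (1 - 4)*(-15)) = 1/(225 - 11*(-3) + 165 - 3*(-15)) = 1/(225 + 33 + 165 + 45) = 1/468)
w = 288 (w = 8*(-1 - 5)² = 8*(-6)² = 8*36 = 288)
F(-104, -120)*w = (1/468)*288 = 8/13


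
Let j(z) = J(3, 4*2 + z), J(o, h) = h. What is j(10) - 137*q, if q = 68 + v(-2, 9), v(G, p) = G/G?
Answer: -9435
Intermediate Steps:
v(G, p) = 1
j(z) = 8 + z (j(z) = 4*2 + z = 8 + z)
q = 69 (q = 68 + 1 = 69)
j(10) - 137*q = (8 + 10) - 137*69 = 18 - 9453 = -9435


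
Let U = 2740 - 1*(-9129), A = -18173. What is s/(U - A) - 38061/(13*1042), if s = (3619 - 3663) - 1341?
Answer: -290547443/101737233 ≈ -2.8559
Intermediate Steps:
U = 11869 (U = 2740 + 9129 = 11869)
s = -1385 (s = -44 - 1341 = -1385)
s/(U - A) - 38061/(13*1042) = -1385/(11869 - 1*(-18173)) - 38061/(13*1042) = -1385/(11869 + 18173) - 38061/13546 = -1385/30042 - 38061*1/13546 = -1385*1/30042 - 38061/13546 = -1385/30042 - 38061/13546 = -290547443/101737233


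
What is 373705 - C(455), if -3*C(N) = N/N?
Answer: 1121116/3 ≈ 3.7371e+5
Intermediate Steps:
C(N) = -⅓ (C(N) = -N/(3*N) = -⅓*1 = -⅓)
373705 - C(455) = 373705 - 1*(-⅓) = 373705 + ⅓ = 1121116/3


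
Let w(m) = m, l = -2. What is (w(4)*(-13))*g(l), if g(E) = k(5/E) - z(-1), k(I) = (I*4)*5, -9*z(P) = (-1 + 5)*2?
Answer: 22984/9 ≈ 2553.8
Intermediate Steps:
z(P) = -8/9 (z(P) = -(-1 + 5)*2/9 = -4*2/9 = -⅑*8 = -8/9)
k(I) = 20*I (k(I) = (4*I)*5 = 20*I)
g(E) = 8/9 + 100/E (g(E) = 20*(5/E) - 1*(-8/9) = 100/E + 8/9 = 8/9 + 100/E)
(w(4)*(-13))*g(l) = (4*(-13))*(8/9 + 100/(-2)) = -52*(8/9 + 100*(-½)) = -52*(8/9 - 50) = -52*(-442/9) = 22984/9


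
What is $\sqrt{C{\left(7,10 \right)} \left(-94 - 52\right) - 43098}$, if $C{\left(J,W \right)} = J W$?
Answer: $i \sqrt{53318} \approx 230.91 i$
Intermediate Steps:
$\sqrt{C{\left(7,10 \right)} \left(-94 - 52\right) - 43098} = \sqrt{7 \cdot 10 \left(-94 - 52\right) - 43098} = \sqrt{70 \left(-146\right) - 43098} = \sqrt{-10220 - 43098} = \sqrt{-53318} = i \sqrt{53318}$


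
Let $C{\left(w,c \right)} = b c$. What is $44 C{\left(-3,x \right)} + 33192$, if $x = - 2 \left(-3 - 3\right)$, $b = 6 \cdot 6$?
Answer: $52200$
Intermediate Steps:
$b = 36$
$x = 12$ ($x = \left(-2\right) \left(-6\right) = 12$)
$C{\left(w,c \right)} = 36 c$
$44 C{\left(-3,x \right)} + 33192 = 44 \cdot 36 \cdot 12 + 33192 = 44 \cdot 432 + 33192 = 19008 + 33192 = 52200$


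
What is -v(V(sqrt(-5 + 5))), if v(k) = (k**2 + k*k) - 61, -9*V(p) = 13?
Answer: 4603/81 ≈ 56.827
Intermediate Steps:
V(p) = -13/9 (V(p) = -1/9*13 = -13/9)
v(k) = -61 + 2*k**2 (v(k) = (k**2 + k**2) - 61 = 2*k**2 - 61 = -61 + 2*k**2)
-v(V(sqrt(-5 + 5))) = -(-61 + 2*(-13/9)**2) = -(-61 + 2*(169/81)) = -(-61 + 338/81) = -1*(-4603/81) = 4603/81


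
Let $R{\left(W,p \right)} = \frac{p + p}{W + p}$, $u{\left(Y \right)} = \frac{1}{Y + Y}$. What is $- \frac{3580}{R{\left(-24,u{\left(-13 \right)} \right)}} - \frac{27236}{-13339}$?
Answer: $- \frac{14922979014}{13339} \approx -1.1187 \cdot 10^{6}$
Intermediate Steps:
$u{\left(Y \right)} = \frac{1}{2 Y}$
$R{\left(W,p \right)} = \frac{2 p}{W + p}$
$- \frac{3580}{R{\left(-24,u{\left(-13 \right)} \right)}} - \frac{27236}{-13339} = - \frac{3580}{2 \frac{1}{2 \left(-13\right)} \frac{1}{-24 + \frac{1}{2 \left(-13\right)}}} - \frac{27236}{-13339} = - \frac{3580}{2 \cdot \frac{1}{2} \left(- \frac{1}{13}\right) \frac{1}{-24 + \frac{1}{2} \left(- \frac{1}{13}\right)}} - - \frac{27236}{13339} = - \frac{3580}{2 \left(- \frac{1}{26}\right) \frac{1}{-24 - \frac{1}{26}}} + \frac{27236}{13339} = - \frac{3580}{2 \left(- \frac{1}{26}\right) \frac{1}{- \frac{625}{26}}} + \frac{27236}{13339} = - \frac{3580}{2 \left(- \frac{1}{26}\right) \left(- \frac{26}{625}\right)} + \frac{27236}{13339} = - \frac{3580}{\frac{2}{625}} + \frac{27236}{13339} = \left(-3580\right) \frac{625}{2} + \frac{27236}{13339} = -1118750 + \frac{27236}{13339} = - \frac{14922979014}{13339}$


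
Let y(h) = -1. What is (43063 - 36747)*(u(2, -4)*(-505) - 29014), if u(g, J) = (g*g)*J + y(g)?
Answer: -129029564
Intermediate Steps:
u(g, J) = -1 + J*g**2 (u(g, J) = (g*g)*J - 1 = g**2*J - 1 = J*g**2 - 1 = -1 + J*g**2)
(43063 - 36747)*(u(2, -4)*(-505) - 29014) = (43063 - 36747)*((-1 - 4*2**2)*(-505) - 29014) = 6316*((-1 - 4*4)*(-505) - 29014) = 6316*((-1 - 16)*(-505) - 29014) = 6316*(-17*(-505) - 29014) = 6316*(8585 - 29014) = 6316*(-20429) = -129029564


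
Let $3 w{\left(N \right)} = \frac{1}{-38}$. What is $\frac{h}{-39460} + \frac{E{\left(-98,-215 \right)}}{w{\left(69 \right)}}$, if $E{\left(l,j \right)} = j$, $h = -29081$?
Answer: $\frac{967193681}{39460} \approx 24511.0$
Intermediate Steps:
$w{\left(N \right)} = - \frac{1}{114}$ ($w{\left(N \right)} = \frac{1}{3 \left(-38\right)} = \frac{1}{3} \left(- \frac{1}{38}\right) = - \frac{1}{114}$)
$\frac{h}{-39460} + \frac{E{\left(-98,-215 \right)}}{w{\left(69 \right)}} = - \frac{29081}{-39460} - \frac{215}{- \frac{1}{114}} = \left(-29081\right) \left(- \frac{1}{39460}\right) - -24510 = \frac{29081}{39460} + 24510 = \frac{967193681}{39460}$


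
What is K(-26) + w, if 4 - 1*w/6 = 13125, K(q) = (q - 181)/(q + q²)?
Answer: -51172107/650 ≈ -78726.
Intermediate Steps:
K(q) = (-181 + q)/(q + q²)
w = -78726 (w = 24 - 6*13125 = 24 - 78750 = -78726)
K(-26) + w = (-181 - 26)/((-26)*(1 - 26)) - 78726 = -1/26*(-207)/(-25) - 78726 = -1/26*(-1/25)*(-207) - 78726 = -207/650 - 78726 = -51172107/650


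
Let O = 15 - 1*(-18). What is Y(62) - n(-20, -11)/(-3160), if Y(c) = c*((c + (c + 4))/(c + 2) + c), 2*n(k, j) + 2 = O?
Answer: 25077791/6320 ≈ 3968.0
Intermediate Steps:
O = 33 (O = 15 + 18 = 33)
n(k, j) = 31/2 (n(k, j) = -1 + (1/2)*33 = -1 + 33/2 = 31/2)
Y(c) = c*(c + (4 + 2*c)/(2 + c)) (Y(c) = c*((c + (4 + c))/(2 + c) + c) = c*((4 + 2*c)/(2 + c) + c) = c*(c + (4 + 2*c)/(2 + c)))
Y(62) - n(-20, -11)/(-3160) = 62*(2 + 62) - 31/(2*(-3160)) = 62*64 - 31*(-1)/(2*3160) = 3968 - 1*(-31/6320) = 3968 + 31/6320 = 25077791/6320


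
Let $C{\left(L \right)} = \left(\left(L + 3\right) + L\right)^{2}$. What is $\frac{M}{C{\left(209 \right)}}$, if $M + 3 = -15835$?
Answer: $- \frac{15838}{177241} \approx -0.089359$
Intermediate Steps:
$M = -15838$ ($M = -3 - 15835 = -15838$)
$C{\left(L \right)} = \left(3 + 2 L\right)^{2}$ ($C{\left(L \right)} = \left(\left(3 + L\right) + L\right)^{2} = \left(3 + 2 L\right)^{2}$)
$\frac{M}{C{\left(209 \right)}} = - \frac{15838}{\left(3 + 2 \cdot 209\right)^{2}} = - \frac{15838}{\left(3 + 418\right)^{2}} = - \frac{15838}{421^{2}} = - \frac{15838}{177241}$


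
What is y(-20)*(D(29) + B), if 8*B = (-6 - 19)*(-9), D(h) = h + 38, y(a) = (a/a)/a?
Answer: -761/160 ≈ -4.7562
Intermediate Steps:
y(a) = 1/a
D(h) = 38 + h
B = 225/8 (B = ((-6 - 19)*(-9))/8 = (-25*(-9))/8 = (⅛)*225 = 225/8 ≈ 28.125)
y(-20)*(D(29) + B) = ((38 + 29) + 225/8)/(-20) = -(67 + 225/8)/20 = -1/20*761/8 = -761/160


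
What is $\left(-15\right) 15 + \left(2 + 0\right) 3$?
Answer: $-219$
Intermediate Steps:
$\left(-15\right) 15 + \left(2 + 0\right) 3 = -225 + 2 \cdot 3 = -225 + 6 = -219$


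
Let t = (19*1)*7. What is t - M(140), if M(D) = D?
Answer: -7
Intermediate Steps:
t = 133 (t = 19*7 = 133)
t - M(140) = 133 - 1*140 = 133 - 140 = -7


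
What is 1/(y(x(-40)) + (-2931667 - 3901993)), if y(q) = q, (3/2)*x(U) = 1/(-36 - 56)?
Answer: -138/943045081 ≈ -1.4633e-7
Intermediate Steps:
x(U) = -1/138 (x(U) = 2/(3*(-36 - 56)) = (⅔)/(-92) = (⅔)*(-1/92) = -1/138)
1/(y(x(-40)) + (-2931667 - 3901993)) = 1/(-1/138 + (-2931667 - 3901993)) = 1/(-1/138 - 6833660) = 1/(-943045081/138) = -138/943045081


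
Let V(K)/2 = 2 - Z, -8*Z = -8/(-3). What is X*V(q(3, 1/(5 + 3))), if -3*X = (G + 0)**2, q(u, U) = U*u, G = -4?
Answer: -224/9 ≈ -24.889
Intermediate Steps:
Z = -1/3 (Z = -(-1)*2/(-3)/2 = -(-1)*2*(-1/3)/2 = -(-1)*(-2)/(2*3) = -1/8*8/3 = -1/3 ≈ -0.33333)
V(K) = 14/3 (V(K) = 2*(2 - 1*(-1/3)) = 2*(2 + 1/3) = 2*(7/3) = 14/3)
X = -16/3 (X = -(-4 + 0)**2/3 = -1/3*(-4)**2 = -1/3*16 = -16/3 ≈ -5.3333)
X*V(q(3, 1/(5 + 3))) = -16/3*14/3 = -224/9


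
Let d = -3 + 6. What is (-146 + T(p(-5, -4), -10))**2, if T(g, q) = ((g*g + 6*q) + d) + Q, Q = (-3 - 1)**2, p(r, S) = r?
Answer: 26244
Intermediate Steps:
d = 3
Q = 16 (Q = (-4)**2 = 16)
T(g, q) = 19 + g**2 + 6*q (T(g, q) = ((g*g + 6*q) + 3) + 16 = ((g**2 + 6*q) + 3) + 16 = (3 + g**2 + 6*q) + 16 = 19 + g**2 + 6*q)
(-146 + T(p(-5, -4), -10))**2 = (-146 + (19 + (-5)**2 + 6*(-10)))**2 = (-146 + (19 + 25 - 60))**2 = (-146 - 16)**2 = (-162)**2 = 26244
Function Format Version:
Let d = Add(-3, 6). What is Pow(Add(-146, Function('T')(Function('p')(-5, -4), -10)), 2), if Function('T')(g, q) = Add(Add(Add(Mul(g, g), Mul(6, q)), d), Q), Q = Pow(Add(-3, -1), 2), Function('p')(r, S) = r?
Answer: 26244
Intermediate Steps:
d = 3
Q = 16 (Q = Pow(-4, 2) = 16)
Function('T')(g, q) = Add(19, Pow(g, 2), Mul(6, q)) (Function('T')(g, q) = Add(Add(Add(Mul(g, g), Mul(6, q)), 3), 16) = Add(Add(Add(Pow(g, 2), Mul(6, q)), 3), 16) = Add(Add(3, Pow(g, 2), Mul(6, q)), 16) = Add(19, Pow(g, 2), Mul(6, q)))
Pow(Add(-146, Function('T')(Function('p')(-5, -4), -10)), 2) = Pow(Add(-146, Add(19, Pow(-5, 2), Mul(6, -10))), 2) = Pow(Add(-146, Add(19, 25, -60)), 2) = Pow(Add(-146, -16), 2) = Pow(-162, 2) = 26244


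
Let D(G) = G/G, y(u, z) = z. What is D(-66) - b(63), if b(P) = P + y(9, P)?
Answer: -125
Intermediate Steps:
D(G) = 1
b(P) = 2*P (b(P) = P + P = 2*P)
D(-66) - b(63) = 1 - 2*63 = 1 - 1*126 = 1 - 126 = -125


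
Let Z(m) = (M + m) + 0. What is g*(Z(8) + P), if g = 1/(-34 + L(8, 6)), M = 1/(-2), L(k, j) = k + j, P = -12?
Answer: 9/40 ≈ 0.22500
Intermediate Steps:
L(k, j) = j + k
M = -½ ≈ -0.50000
Z(m) = -½ + m (Z(m) = (-½ + m) + 0 = -½ + m)
g = -1/20 (g = 1/(-34 + (6 + 8)) = 1/(-34 + 14) = 1/(-20) = -1/20 ≈ -0.050000)
g*(Z(8) + P) = -((-½ + 8) - 12)/20 = -(15/2 - 12)/20 = -1/20*(-9/2) = 9/40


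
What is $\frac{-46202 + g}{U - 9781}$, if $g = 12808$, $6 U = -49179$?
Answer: $\frac{66788}{35955} \approx 1.8575$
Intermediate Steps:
$U = - \frac{16393}{2}$ ($U = \frac{1}{6} \left(-49179\right) = - \frac{16393}{2} \approx -8196.5$)
$\frac{-46202 + g}{U - 9781} = \frac{-46202 + 12808}{- \frac{16393}{2} - 9781} = - \frac{33394}{- \frac{35955}{2}} = \left(-33394\right) \left(- \frac{2}{35955}\right) = \frac{66788}{35955}$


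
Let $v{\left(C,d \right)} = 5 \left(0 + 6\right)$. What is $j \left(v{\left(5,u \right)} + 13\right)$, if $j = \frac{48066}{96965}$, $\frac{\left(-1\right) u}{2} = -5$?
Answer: $\frac{48066}{2255} \approx 21.315$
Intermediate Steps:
$u = 10$ ($u = \left(-2\right) \left(-5\right) = 10$)
$v{\left(C,d \right)} = 30$ ($v{\left(C,d \right)} = 5 \cdot 6 = 30$)
$j = \frac{48066}{96965}$ ($j = 48066 \cdot \frac{1}{96965} = \frac{48066}{96965} \approx 0.4957$)
$j \left(v{\left(5,u \right)} + 13\right) = \frac{48066 \left(30 + 13\right)}{96965} = \frac{48066}{96965} \cdot 43 = \frac{48066}{2255}$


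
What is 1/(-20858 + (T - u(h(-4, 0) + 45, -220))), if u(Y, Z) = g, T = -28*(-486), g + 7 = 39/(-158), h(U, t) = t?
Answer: -158/1144355 ≈ -0.00013807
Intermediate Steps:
g = -1145/158 (g = -7 + 39/(-158) = -7 + 39*(-1/158) = -7 - 39/158 = -1145/158 ≈ -7.2468)
T = 13608
u(Y, Z) = -1145/158
1/(-20858 + (T - u(h(-4, 0) + 45, -220))) = 1/(-20858 + (13608 - 1*(-1145/158))) = 1/(-20858 + (13608 + 1145/158)) = 1/(-20858 + 2151209/158) = 1/(-1144355/158) = -158/1144355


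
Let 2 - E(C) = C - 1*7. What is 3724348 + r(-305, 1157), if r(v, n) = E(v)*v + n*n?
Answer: 4967227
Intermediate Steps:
E(C) = 9 - C (E(C) = 2 - (C - 1*7) = 2 - (C - 7) = 2 - (-7 + C) = 2 + (7 - C) = 9 - C)
r(v, n) = n**2 + v*(9 - v) (r(v, n) = (9 - v)*v + n*n = v*(9 - v) + n**2 = n**2 + v*(9 - v))
3724348 + r(-305, 1157) = 3724348 + (1157**2 - 1*(-305)*(-9 - 305)) = 3724348 + (1338649 - 1*(-305)*(-314)) = 3724348 + (1338649 - 95770) = 3724348 + 1242879 = 4967227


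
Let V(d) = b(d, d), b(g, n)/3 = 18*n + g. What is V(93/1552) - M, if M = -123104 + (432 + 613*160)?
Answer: 38172085/1552 ≈ 24595.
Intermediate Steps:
b(g, n) = 3*g + 54*n (b(g, n) = 3*(18*n + g) = 3*(g + 18*n) = 3*g + 54*n)
V(d) = 57*d (V(d) = 3*d + 54*d = 57*d)
M = -24592 (M = -123104 + (432 + 98080) = -123104 + 98512 = -24592)
V(93/1552) - M = 57*(93/1552) - 1*(-24592) = 57*(93*(1/1552)) + 24592 = 57*(93/1552) + 24592 = 5301/1552 + 24592 = 38172085/1552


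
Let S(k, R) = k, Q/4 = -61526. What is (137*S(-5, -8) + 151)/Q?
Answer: 267/123052 ≈ 0.0021698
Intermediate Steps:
Q = -246104 (Q = 4*(-61526) = -246104)
(137*S(-5, -8) + 151)/Q = (137*(-5) + 151)/(-246104) = (-685 + 151)*(-1/246104) = -534*(-1/246104) = 267/123052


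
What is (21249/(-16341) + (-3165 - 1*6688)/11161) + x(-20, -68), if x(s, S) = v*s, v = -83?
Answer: 100785262566/60793967 ≈ 1657.8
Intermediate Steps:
x(s, S) = -83*s
(21249/(-16341) + (-3165 - 1*6688)/11161) + x(-20, -68) = (21249/(-16341) + (-3165 - 1*6688)/11161) - 83*(-20) = (21249*(-1/16341) + (-3165 - 6688)*(1/11161)) + 1660 = (-7083/5447 - 9853*1/11161) + 1660 = (-7083/5447 - 9853/11161) + 1660 = -132722654/60793967 + 1660 = 100785262566/60793967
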